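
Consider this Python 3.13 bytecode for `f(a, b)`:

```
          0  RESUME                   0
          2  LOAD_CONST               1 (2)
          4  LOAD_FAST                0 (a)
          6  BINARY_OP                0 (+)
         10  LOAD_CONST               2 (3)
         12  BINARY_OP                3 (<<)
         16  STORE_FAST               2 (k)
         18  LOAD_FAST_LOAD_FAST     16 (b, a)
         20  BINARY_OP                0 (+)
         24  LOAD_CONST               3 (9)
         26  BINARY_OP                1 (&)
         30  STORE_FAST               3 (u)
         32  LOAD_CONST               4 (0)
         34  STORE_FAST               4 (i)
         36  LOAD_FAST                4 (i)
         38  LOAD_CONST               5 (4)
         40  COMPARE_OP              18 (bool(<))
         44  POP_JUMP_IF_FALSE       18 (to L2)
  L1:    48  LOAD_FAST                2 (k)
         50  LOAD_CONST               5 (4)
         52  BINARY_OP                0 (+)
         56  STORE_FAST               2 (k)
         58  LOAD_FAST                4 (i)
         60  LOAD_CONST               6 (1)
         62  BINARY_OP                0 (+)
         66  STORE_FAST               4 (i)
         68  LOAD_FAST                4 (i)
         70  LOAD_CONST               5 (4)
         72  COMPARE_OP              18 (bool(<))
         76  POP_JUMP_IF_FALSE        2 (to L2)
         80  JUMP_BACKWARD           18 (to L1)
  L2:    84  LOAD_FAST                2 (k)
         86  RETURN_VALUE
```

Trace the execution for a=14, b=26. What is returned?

LOAD_CONST → push 2
LOAD_FAST a → push 14
BINARY_OP + → 2 + 14 = 16
LOAD_CONST → push 3
BINARY_OP << → 16 << 3 = 128
STORE_FAST k → k=128
LOAD_FAST_LOAD_FAST b,a → push 26,14
BINARY_OP + → 26 + 14 = 40
LOAD_CONST → push 9
BINARY_OP & → 40 & 9 = 8
STORE_FAST u → u=8
LOAD_CONST → push 0
STORE_FAST i → i=0
LOAD_FAST i → push 0
LOAD_CONST → push 4
COMPARE_OP bool(<) → 0 vs 4 = True
POP_JUMP_IF_FALSE → pop True; no jump
LOAD_FAST k → push 128
LOAD_CONST → push 4
BINARY_OP + → 128 + 4 = 132
STORE_FAST k → k=132
LOAD_FAST i → push 0
LOAD_CONST → push 1
BINARY_OP + → 0 + 1 = 1
STORE_FAST i → i=1
LOAD_FAST i → push 1
LOAD_CONST → push 4
COMPARE_OP bool(<) → 1 vs 4 = True
POP_JUMP_IF_FALSE → pop True; no jump
LOAD_FAST k → push 132
LOAD_CONST → push 4
BINARY_OP + → 132 + 4 = 136
STORE_FAST k → k=136
LOAD_FAST i → push 1
LOAD_CONST → push 1
BINARY_OP + → 1 + 1 = 2
STORE_FAST i → i=2
LOAD_FAST i → push 2
LOAD_CONST → push 4
COMPARE_OP bool(<) → 2 vs 4 = True
POP_JUMP_IF_FALSE → pop True; no jump
LOAD_FAST k → push 136
LOAD_CONST → push 4
BINARY_OP + → 136 + 4 = 140
STORE_FAST k → k=140
LOAD_FAST i → push 2
LOAD_CONST → push 1
BINARY_OP + → 2 + 1 = 3
STORE_FAST i → i=3
LOAD_FAST i → push 3
LOAD_CONST → push 4
COMPARE_OP bool(<) → 3 vs 4 = True
POP_JUMP_IF_FALSE → pop True; no jump
LOAD_FAST k → push 140
LOAD_CONST → push 4
BINARY_OP + → 140 + 4 = 144
STORE_FAST k → k=144
LOAD_FAST i → push 3
LOAD_CONST → push 1
BINARY_OP + → 3 + 1 = 4
STORE_FAST i → i=4
LOAD_FAST i → push 4
LOAD_CONST → push 4
COMPARE_OP bool(<) → 4 vs 4 = False
POP_JUMP_IF_FALSE → pop False; jump
LOAD_FAST k → push 144
RETURN_VALUE → return 144.

144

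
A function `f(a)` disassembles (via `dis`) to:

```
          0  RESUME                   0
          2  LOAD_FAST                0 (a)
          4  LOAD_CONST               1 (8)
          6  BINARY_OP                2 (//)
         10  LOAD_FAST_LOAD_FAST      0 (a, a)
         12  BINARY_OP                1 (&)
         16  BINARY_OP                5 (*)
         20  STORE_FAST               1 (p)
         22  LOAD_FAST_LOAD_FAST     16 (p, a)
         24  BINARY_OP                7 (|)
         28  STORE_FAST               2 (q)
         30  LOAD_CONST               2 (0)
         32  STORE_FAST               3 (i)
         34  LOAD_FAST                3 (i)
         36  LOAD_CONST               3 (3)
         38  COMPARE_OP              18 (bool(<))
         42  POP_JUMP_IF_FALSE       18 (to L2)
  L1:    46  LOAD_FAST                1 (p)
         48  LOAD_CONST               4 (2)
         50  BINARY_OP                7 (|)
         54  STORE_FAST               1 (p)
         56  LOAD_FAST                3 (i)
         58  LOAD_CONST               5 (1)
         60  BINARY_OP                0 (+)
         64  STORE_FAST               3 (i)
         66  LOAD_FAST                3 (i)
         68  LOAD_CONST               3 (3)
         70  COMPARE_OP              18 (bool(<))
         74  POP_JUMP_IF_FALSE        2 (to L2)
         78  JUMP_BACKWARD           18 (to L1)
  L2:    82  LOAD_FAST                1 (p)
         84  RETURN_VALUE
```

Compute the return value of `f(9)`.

LOAD_FAST a → push 9. Stack: [9]
LOAD_CONST → push 8. Stack: [9, 8]
BINARY_OP // → 9 // 8 = 1. Stack: [1]
LOAD_FAST_LOAD_FAST a,a → push 9,9. Stack: [1, 9, 9]
BINARY_OP & → 9 & 9 = 9. Stack: [1, 9]
BINARY_OP * → 1 * 9 = 9. Stack: [9]
STORE_FAST p → p=9. Stack: []
LOAD_FAST_LOAD_FAST p,a → push 9,9. Stack: [9, 9]
BINARY_OP | → 9 | 9 = 9. Stack: [9]
STORE_FAST q → q=9. Stack: []
LOAD_CONST → push 0. Stack: [0]
STORE_FAST i → i=0. Stack: []
LOAD_FAST i → push 0. Stack: [0]
LOAD_CONST → push 3. Stack: [0, 3]
COMPARE_OP bool(<) → 0 vs 3 = True. Stack: [True]
POP_JUMP_IF_FALSE → pop True; no jump. Stack: []
LOAD_FAST p → push 9. Stack: [9]
LOAD_CONST → push 2. Stack: [9, 2]
BINARY_OP | → 9 | 2 = 11. Stack: [11]
STORE_FAST p → p=11. Stack: []
LOAD_FAST i → push 0. Stack: [0]
LOAD_CONST → push 1. Stack: [0, 1]
BINARY_OP + → 0 + 1 = 1. Stack: [1]
STORE_FAST i → i=1. Stack: []
LOAD_FAST i → push 1. Stack: [1]
LOAD_CONST → push 3. Stack: [1, 3]
COMPARE_OP bool(<) → 1 vs 3 = True. Stack: [True]
POP_JUMP_IF_FALSE → pop True; no jump. Stack: []
LOAD_FAST p → push 11. Stack: [11]
LOAD_CONST → push 2. Stack: [11, 2]
BINARY_OP | → 11 | 2 = 11. Stack: [11]
STORE_FAST p → p=11. Stack: []
LOAD_FAST i → push 1. Stack: [1]
LOAD_CONST → push 1. Stack: [1, 1]
BINARY_OP + → 1 + 1 = 2. Stack: [2]
STORE_FAST i → i=2. Stack: []
LOAD_FAST i → push 2. Stack: [2]
LOAD_CONST → push 3. Stack: [2, 3]
COMPARE_OP bool(<) → 2 vs 3 = True. Stack: [True]
POP_JUMP_IF_FALSE → pop True; no jump. Stack: []
LOAD_FAST p → push 11. Stack: [11]
LOAD_CONST → push 2. Stack: [11, 2]
BINARY_OP | → 11 | 2 = 11. Stack: [11]
STORE_FAST p → p=11. Stack: []
LOAD_FAST i → push 2. Stack: [2]
LOAD_CONST → push 1. Stack: [2, 1]
BINARY_OP + → 2 + 1 = 3. Stack: [3]
STORE_FAST i → i=3. Stack: []
LOAD_FAST i → push 3. Stack: [3]
LOAD_CONST → push 3. Stack: [3, 3]
COMPARE_OP bool(<) → 3 vs 3 = False. Stack: [False]
POP_JUMP_IF_FALSE → pop False; jump. Stack: []
LOAD_FAST p → push 11. Stack: [11]
RETURN_VALUE → return 11.

11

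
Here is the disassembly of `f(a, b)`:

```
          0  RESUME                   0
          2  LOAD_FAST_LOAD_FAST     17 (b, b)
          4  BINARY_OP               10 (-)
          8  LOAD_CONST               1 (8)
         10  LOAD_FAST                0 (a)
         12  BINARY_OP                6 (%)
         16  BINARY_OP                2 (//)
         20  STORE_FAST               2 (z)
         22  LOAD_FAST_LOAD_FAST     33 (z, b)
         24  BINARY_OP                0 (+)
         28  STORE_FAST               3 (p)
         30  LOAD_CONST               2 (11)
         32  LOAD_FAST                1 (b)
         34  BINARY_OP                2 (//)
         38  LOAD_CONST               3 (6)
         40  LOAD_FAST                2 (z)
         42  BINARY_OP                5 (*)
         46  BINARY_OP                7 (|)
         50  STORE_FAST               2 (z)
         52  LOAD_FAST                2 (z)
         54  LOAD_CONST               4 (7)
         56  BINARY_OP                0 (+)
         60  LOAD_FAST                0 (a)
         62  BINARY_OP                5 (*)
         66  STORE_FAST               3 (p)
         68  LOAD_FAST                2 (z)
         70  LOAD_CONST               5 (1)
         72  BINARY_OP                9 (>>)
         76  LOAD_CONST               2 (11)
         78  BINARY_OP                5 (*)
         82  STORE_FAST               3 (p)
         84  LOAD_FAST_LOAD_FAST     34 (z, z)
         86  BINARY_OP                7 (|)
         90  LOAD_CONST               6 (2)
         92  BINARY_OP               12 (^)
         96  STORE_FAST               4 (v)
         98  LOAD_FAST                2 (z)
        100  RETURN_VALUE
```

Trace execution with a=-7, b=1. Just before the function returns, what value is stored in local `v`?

LOAD_FAST_LOAD_FAST b,b → push 1,1. Stack: [1, 1]
BINARY_OP - → 1 - 1 = 0. Stack: [0]
LOAD_CONST → push 8. Stack: [0, 8]
LOAD_FAST a → push -7. Stack: [0, 8, -7]
BINARY_OP % → 8 % -7 = -6. Stack: [0, -6]
BINARY_OP // → 0 // -6 = 0. Stack: [0]
STORE_FAST z → z=0. Stack: []
LOAD_FAST_LOAD_FAST z,b → push 0,1. Stack: [0, 1]
BINARY_OP + → 0 + 1 = 1. Stack: [1]
STORE_FAST p → p=1. Stack: []
LOAD_CONST → push 11. Stack: [11]
LOAD_FAST b → push 1. Stack: [11, 1]
BINARY_OP // → 11 // 1 = 11. Stack: [11]
LOAD_CONST → push 6. Stack: [11, 6]
LOAD_FAST z → push 0. Stack: [11, 6, 0]
BINARY_OP * → 6 * 0 = 0. Stack: [11, 0]
BINARY_OP | → 11 | 0 = 11. Stack: [11]
STORE_FAST z → z=11. Stack: []
LOAD_FAST z → push 11. Stack: [11]
LOAD_CONST → push 7. Stack: [11, 7]
BINARY_OP + → 11 + 7 = 18. Stack: [18]
LOAD_FAST a → push -7. Stack: [18, -7]
BINARY_OP * → 18 * -7 = -126. Stack: [-126]
STORE_FAST p → p=-126. Stack: []
LOAD_FAST z → push 11. Stack: [11]
LOAD_CONST → push 1. Stack: [11, 1]
BINARY_OP >> → 11 >> 1 = 5. Stack: [5]
LOAD_CONST → push 11. Stack: [5, 11]
BINARY_OP * → 5 * 11 = 55. Stack: [55]
STORE_FAST p → p=55. Stack: []
LOAD_FAST_LOAD_FAST z,z → push 11,11. Stack: [11, 11]
BINARY_OP | → 11 | 11 = 11. Stack: [11]
LOAD_CONST → push 2. Stack: [11, 2]
BINARY_OP ^ → 11 ^ 2 = 9. Stack: [9]
STORE_FAST v → v=9. Stack: []
LOAD_FAST z → push 11. Stack: [11]
RETURN_VALUE → return 11.

9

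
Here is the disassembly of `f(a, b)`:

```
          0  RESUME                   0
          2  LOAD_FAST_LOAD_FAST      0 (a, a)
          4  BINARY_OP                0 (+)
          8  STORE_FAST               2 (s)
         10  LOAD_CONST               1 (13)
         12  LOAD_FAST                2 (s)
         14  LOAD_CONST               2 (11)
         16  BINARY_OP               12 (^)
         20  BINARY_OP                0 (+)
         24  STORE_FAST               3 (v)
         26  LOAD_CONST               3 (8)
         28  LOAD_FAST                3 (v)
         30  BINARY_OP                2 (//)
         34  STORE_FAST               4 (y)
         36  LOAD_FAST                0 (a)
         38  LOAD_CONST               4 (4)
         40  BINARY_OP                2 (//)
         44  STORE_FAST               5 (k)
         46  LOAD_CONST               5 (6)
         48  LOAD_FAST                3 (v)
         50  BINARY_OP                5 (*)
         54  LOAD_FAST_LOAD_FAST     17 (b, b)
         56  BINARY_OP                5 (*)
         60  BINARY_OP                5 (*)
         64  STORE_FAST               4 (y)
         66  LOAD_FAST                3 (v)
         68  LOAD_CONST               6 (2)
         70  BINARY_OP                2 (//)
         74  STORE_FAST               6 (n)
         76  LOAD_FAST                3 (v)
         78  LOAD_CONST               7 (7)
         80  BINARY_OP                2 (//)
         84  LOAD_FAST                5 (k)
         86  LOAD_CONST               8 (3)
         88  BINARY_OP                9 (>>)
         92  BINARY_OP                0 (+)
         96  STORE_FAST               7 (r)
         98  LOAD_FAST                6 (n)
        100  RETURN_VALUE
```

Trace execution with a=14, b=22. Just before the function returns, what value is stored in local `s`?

LOAD_FAST_LOAD_FAST a,a → push 14,14. Stack: [14, 14]
BINARY_OP + → 14 + 14 = 28. Stack: [28]
STORE_FAST s → s=28. Stack: []
LOAD_CONST → push 13. Stack: [13]
LOAD_FAST s → push 28. Stack: [13, 28]
LOAD_CONST → push 11. Stack: [13, 28, 11]
BINARY_OP ^ → 28 ^ 11 = 23. Stack: [13, 23]
BINARY_OP + → 13 + 23 = 36. Stack: [36]
STORE_FAST v → v=36. Stack: []
LOAD_CONST → push 8. Stack: [8]
LOAD_FAST v → push 36. Stack: [8, 36]
BINARY_OP // → 8 // 36 = 0. Stack: [0]
STORE_FAST y → y=0. Stack: []
LOAD_FAST a → push 14. Stack: [14]
LOAD_CONST → push 4. Stack: [14, 4]
BINARY_OP // → 14 // 4 = 3. Stack: [3]
STORE_FAST k → k=3. Stack: []
LOAD_CONST → push 6. Stack: [6]
LOAD_FAST v → push 36. Stack: [6, 36]
BINARY_OP * → 6 * 36 = 216. Stack: [216]
LOAD_FAST_LOAD_FAST b,b → push 22,22. Stack: [216, 22, 22]
BINARY_OP * → 22 * 22 = 484. Stack: [216, 484]
BINARY_OP * → 216 * 484 = 104544. Stack: [104544]
STORE_FAST y → y=104544. Stack: []
LOAD_FAST v → push 36. Stack: [36]
LOAD_CONST → push 2. Stack: [36, 2]
BINARY_OP // → 36 // 2 = 18. Stack: [18]
STORE_FAST n → n=18. Stack: []
LOAD_FAST v → push 36. Stack: [36]
LOAD_CONST → push 7. Stack: [36, 7]
BINARY_OP // → 36 // 7 = 5. Stack: [5]
LOAD_FAST k → push 3. Stack: [5, 3]
LOAD_CONST → push 3. Stack: [5, 3, 3]
BINARY_OP >> → 3 >> 3 = 0. Stack: [5, 0]
BINARY_OP + → 5 + 0 = 5. Stack: [5]
STORE_FAST r → r=5. Stack: []
LOAD_FAST n → push 18. Stack: [18]
RETURN_VALUE → return 18.

28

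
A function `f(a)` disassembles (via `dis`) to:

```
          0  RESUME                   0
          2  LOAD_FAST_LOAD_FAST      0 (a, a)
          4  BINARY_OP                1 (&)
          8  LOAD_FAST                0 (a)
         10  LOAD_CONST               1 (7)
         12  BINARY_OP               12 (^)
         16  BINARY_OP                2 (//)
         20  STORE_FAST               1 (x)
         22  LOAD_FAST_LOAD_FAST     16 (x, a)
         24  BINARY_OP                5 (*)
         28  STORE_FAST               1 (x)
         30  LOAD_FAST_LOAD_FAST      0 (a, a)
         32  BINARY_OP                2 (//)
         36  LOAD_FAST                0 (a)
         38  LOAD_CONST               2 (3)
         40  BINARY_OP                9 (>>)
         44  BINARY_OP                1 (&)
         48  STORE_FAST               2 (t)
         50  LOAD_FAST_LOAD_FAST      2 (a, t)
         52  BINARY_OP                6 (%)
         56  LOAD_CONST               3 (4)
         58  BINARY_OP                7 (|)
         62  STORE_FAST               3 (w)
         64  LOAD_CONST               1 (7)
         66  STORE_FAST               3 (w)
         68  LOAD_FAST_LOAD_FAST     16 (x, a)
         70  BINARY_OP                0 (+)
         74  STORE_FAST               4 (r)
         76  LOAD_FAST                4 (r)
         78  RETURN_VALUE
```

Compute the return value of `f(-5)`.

-10

LOAD_FAST_LOAD_FAST a,a → push -5,-5. Stack: [-5, -5]
BINARY_OP & → -5 & -5 = -5. Stack: [-5]
LOAD_FAST a → push -5. Stack: [-5, -5]
LOAD_CONST → push 7. Stack: [-5, -5, 7]
BINARY_OP ^ → -5 ^ 7 = -4. Stack: [-5, -4]
BINARY_OP // → -5 // -4 = 1. Stack: [1]
STORE_FAST x → x=1. Stack: []
LOAD_FAST_LOAD_FAST x,a → push 1,-5. Stack: [1, -5]
BINARY_OP * → 1 * -5 = -5. Stack: [-5]
STORE_FAST x → x=-5. Stack: []
LOAD_FAST_LOAD_FAST a,a → push -5,-5. Stack: [-5, -5]
BINARY_OP // → -5 // -5 = 1. Stack: [1]
LOAD_FAST a → push -5. Stack: [1, -5]
LOAD_CONST → push 3. Stack: [1, -5, 3]
BINARY_OP >> → -5 >> 3 = -1. Stack: [1, -1]
BINARY_OP & → 1 & -1 = 1. Stack: [1]
STORE_FAST t → t=1. Stack: []
LOAD_FAST_LOAD_FAST a,t → push -5,1. Stack: [-5, 1]
BINARY_OP % → -5 % 1 = 0. Stack: [0]
LOAD_CONST → push 4. Stack: [0, 4]
BINARY_OP | → 0 | 4 = 4. Stack: [4]
STORE_FAST w → w=4. Stack: []
LOAD_CONST → push 7. Stack: [7]
STORE_FAST w → w=7. Stack: []
LOAD_FAST_LOAD_FAST x,a → push -5,-5. Stack: [-5, -5]
BINARY_OP + → -5 + -5 = -10. Stack: [-10]
STORE_FAST r → r=-10. Stack: []
LOAD_FAST r → push -10. Stack: [-10]
RETURN_VALUE → return -10.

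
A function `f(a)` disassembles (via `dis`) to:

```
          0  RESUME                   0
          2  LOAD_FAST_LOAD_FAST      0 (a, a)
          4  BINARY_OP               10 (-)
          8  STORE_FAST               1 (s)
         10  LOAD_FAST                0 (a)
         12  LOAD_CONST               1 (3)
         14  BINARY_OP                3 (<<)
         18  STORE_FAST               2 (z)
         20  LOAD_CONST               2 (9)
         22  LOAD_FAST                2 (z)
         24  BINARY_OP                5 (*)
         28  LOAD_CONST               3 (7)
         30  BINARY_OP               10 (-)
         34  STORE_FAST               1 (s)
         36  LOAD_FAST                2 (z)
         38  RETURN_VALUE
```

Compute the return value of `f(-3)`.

LOAD_FAST_LOAD_FAST a,a → push -3,-3. Stack: [-3, -3]
BINARY_OP - → -3 - -3 = 0. Stack: [0]
STORE_FAST s → s=0. Stack: []
LOAD_FAST a → push -3. Stack: [-3]
LOAD_CONST → push 3. Stack: [-3, 3]
BINARY_OP << → -3 << 3 = -24. Stack: [-24]
STORE_FAST z → z=-24. Stack: []
LOAD_CONST → push 9. Stack: [9]
LOAD_FAST z → push -24. Stack: [9, -24]
BINARY_OP * → 9 * -24 = -216. Stack: [-216]
LOAD_CONST → push 7. Stack: [-216, 7]
BINARY_OP - → -216 - 7 = -223. Stack: [-223]
STORE_FAST s → s=-223. Stack: []
LOAD_FAST z → push -24. Stack: [-24]
RETURN_VALUE → return -24.

-24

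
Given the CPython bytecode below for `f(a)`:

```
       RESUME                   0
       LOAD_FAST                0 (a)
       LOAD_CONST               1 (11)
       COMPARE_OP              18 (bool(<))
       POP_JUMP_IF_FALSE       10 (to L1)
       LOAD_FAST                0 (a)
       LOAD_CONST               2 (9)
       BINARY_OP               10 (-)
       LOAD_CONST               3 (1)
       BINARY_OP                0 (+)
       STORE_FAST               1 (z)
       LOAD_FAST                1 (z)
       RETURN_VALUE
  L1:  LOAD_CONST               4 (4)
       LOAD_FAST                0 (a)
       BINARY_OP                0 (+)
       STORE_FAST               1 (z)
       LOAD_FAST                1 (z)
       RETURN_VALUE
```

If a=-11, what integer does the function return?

LOAD_FAST a → push -11. Stack: [-11]
LOAD_CONST → push 11. Stack: [-11, 11]
COMPARE_OP bool(<) → -11 vs 11 = True. Stack: [True]
POP_JUMP_IF_FALSE → pop True; no jump. Stack: []
LOAD_FAST a → push -11. Stack: [-11]
LOAD_CONST → push 9. Stack: [-11, 9]
BINARY_OP - → -11 - 9 = -20. Stack: [-20]
LOAD_CONST → push 1. Stack: [-20, 1]
BINARY_OP + → -20 + 1 = -19. Stack: [-19]
STORE_FAST z → z=-19. Stack: []
LOAD_FAST z → push -19. Stack: [-19]
RETURN_VALUE → return -19.

-19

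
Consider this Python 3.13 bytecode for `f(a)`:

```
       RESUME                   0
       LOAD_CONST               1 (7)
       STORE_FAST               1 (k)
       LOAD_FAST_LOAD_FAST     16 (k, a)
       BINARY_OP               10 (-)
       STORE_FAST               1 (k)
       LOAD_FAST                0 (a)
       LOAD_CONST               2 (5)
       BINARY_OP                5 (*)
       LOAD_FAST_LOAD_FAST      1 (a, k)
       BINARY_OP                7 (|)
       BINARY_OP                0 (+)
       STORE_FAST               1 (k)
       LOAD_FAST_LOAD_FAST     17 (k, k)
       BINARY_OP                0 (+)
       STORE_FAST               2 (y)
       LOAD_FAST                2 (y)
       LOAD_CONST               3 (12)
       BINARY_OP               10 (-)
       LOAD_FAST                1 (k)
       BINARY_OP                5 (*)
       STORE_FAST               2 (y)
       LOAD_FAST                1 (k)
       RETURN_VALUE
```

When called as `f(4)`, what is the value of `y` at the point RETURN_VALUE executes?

LOAD_CONST → push 7. Stack: [7]
STORE_FAST k → k=7. Stack: []
LOAD_FAST_LOAD_FAST k,a → push 7,4. Stack: [7, 4]
BINARY_OP - → 7 - 4 = 3. Stack: [3]
STORE_FAST k → k=3. Stack: []
LOAD_FAST a → push 4. Stack: [4]
LOAD_CONST → push 5. Stack: [4, 5]
BINARY_OP * → 4 * 5 = 20. Stack: [20]
LOAD_FAST_LOAD_FAST a,k → push 4,3. Stack: [20, 4, 3]
BINARY_OP | → 4 | 3 = 7. Stack: [20, 7]
BINARY_OP + → 20 + 7 = 27. Stack: [27]
STORE_FAST k → k=27. Stack: []
LOAD_FAST_LOAD_FAST k,k → push 27,27. Stack: [27, 27]
BINARY_OP + → 27 + 27 = 54. Stack: [54]
STORE_FAST y → y=54. Stack: []
LOAD_FAST y → push 54. Stack: [54]
LOAD_CONST → push 12. Stack: [54, 12]
BINARY_OP - → 54 - 12 = 42. Stack: [42]
LOAD_FAST k → push 27. Stack: [42, 27]
BINARY_OP * → 42 * 27 = 1134. Stack: [1134]
STORE_FAST y → y=1134. Stack: []
LOAD_FAST k → push 27. Stack: [27]
RETURN_VALUE → return 27.

1134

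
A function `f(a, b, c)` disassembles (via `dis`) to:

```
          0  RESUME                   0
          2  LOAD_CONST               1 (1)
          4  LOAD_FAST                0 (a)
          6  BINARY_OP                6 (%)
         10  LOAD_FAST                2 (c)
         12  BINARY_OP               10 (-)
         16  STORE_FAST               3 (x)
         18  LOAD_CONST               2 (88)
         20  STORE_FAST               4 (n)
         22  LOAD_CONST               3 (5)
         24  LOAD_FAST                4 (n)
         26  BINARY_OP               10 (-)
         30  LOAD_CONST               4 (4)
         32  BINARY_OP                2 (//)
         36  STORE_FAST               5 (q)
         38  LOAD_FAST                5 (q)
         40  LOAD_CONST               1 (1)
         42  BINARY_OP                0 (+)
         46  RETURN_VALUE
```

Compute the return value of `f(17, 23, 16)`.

LOAD_CONST → push 1. Stack: [1]
LOAD_FAST a → push 17. Stack: [1, 17]
BINARY_OP % → 1 % 17 = 1. Stack: [1]
LOAD_FAST c → push 16. Stack: [1, 16]
BINARY_OP - → 1 - 16 = -15. Stack: [-15]
STORE_FAST x → x=-15. Stack: []
LOAD_CONST → push 88. Stack: [88]
STORE_FAST n → n=88. Stack: []
LOAD_CONST → push 5. Stack: [5]
LOAD_FAST n → push 88. Stack: [5, 88]
BINARY_OP - → 5 - 88 = -83. Stack: [-83]
LOAD_CONST → push 4. Stack: [-83, 4]
BINARY_OP // → -83 // 4 = -21. Stack: [-21]
STORE_FAST q → q=-21. Stack: []
LOAD_FAST q → push -21. Stack: [-21]
LOAD_CONST → push 1. Stack: [-21, 1]
BINARY_OP + → -21 + 1 = -20. Stack: [-20]
RETURN_VALUE → return -20.

-20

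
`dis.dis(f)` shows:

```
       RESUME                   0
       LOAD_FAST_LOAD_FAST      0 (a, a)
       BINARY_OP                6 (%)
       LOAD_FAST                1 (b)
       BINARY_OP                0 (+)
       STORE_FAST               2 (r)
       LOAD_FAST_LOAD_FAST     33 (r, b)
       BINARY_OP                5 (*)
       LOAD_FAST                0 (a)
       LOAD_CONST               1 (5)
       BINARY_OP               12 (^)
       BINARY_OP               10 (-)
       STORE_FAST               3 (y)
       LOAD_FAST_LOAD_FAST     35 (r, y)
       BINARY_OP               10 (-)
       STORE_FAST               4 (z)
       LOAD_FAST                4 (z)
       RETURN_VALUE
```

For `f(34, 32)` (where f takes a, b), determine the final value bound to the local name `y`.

985

LOAD_FAST_LOAD_FAST a,a → push 34,34. Stack: [34, 34]
BINARY_OP % → 34 % 34 = 0. Stack: [0]
LOAD_FAST b → push 32. Stack: [0, 32]
BINARY_OP + → 0 + 32 = 32. Stack: [32]
STORE_FAST r → r=32. Stack: []
LOAD_FAST_LOAD_FAST r,b → push 32,32. Stack: [32, 32]
BINARY_OP * → 32 * 32 = 1024. Stack: [1024]
LOAD_FAST a → push 34. Stack: [1024, 34]
LOAD_CONST → push 5. Stack: [1024, 34, 5]
BINARY_OP ^ → 34 ^ 5 = 39. Stack: [1024, 39]
BINARY_OP - → 1024 - 39 = 985. Stack: [985]
STORE_FAST y → y=985. Stack: []
LOAD_FAST_LOAD_FAST r,y → push 32,985. Stack: [32, 985]
BINARY_OP - → 32 - 985 = -953. Stack: [-953]
STORE_FAST z → z=-953. Stack: []
LOAD_FAST z → push -953. Stack: [-953]
RETURN_VALUE → return -953.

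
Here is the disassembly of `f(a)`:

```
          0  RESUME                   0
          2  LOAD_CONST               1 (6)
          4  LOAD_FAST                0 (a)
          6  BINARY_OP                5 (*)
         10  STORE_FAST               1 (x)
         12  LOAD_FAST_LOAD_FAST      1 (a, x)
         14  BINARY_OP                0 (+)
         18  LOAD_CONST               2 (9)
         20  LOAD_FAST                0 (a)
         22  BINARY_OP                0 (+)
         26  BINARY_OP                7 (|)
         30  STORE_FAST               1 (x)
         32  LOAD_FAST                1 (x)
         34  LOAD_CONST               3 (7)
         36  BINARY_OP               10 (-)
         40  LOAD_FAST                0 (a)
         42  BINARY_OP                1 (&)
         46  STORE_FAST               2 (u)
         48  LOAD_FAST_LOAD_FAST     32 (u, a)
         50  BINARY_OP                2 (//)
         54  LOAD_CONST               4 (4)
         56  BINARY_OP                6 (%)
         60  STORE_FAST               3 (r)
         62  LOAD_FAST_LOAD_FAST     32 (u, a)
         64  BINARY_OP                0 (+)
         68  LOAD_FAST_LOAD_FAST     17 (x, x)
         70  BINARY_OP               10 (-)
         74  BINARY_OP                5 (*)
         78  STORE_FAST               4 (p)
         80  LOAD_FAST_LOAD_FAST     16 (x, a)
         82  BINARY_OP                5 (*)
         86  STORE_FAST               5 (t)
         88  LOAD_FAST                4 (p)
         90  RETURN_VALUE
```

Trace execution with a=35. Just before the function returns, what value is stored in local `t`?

8855

LOAD_CONST → push 6. Stack: [6]
LOAD_FAST a → push 35. Stack: [6, 35]
BINARY_OP * → 6 * 35 = 210. Stack: [210]
STORE_FAST x → x=210. Stack: []
LOAD_FAST_LOAD_FAST a,x → push 35,210. Stack: [35, 210]
BINARY_OP + → 35 + 210 = 245. Stack: [245]
LOAD_CONST → push 9. Stack: [245, 9]
LOAD_FAST a → push 35. Stack: [245, 9, 35]
BINARY_OP + → 9 + 35 = 44. Stack: [245, 44]
BINARY_OP | → 245 | 44 = 253. Stack: [253]
STORE_FAST x → x=253. Stack: []
LOAD_FAST x → push 253. Stack: [253]
LOAD_CONST → push 7. Stack: [253, 7]
BINARY_OP - → 253 - 7 = 246. Stack: [246]
LOAD_FAST a → push 35. Stack: [246, 35]
BINARY_OP & → 246 & 35 = 34. Stack: [34]
STORE_FAST u → u=34. Stack: []
LOAD_FAST_LOAD_FAST u,a → push 34,35. Stack: [34, 35]
BINARY_OP // → 34 // 35 = 0. Stack: [0]
LOAD_CONST → push 4. Stack: [0, 4]
BINARY_OP % → 0 % 4 = 0. Stack: [0]
STORE_FAST r → r=0. Stack: []
LOAD_FAST_LOAD_FAST u,a → push 34,35. Stack: [34, 35]
BINARY_OP + → 34 + 35 = 69. Stack: [69]
LOAD_FAST_LOAD_FAST x,x → push 253,253. Stack: [69, 253, 253]
BINARY_OP - → 253 - 253 = 0. Stack: [69, 0]
BINARY_OP * → 69 * 0 = 0. Stack: [0]
STORE_FAST p → p=0. Stack: []
LOAD_FAST_LOAD_FAST x,a → push 253,35. Stack: [253, 35]
BINARY_OP * → 253 * 35 = 8855. Stack: [8855]
STORE_FAST t → t=8855. Stack: []
LOAD_FAST p → push 0. Stack: [0]
RETURN_VALUE → return 0.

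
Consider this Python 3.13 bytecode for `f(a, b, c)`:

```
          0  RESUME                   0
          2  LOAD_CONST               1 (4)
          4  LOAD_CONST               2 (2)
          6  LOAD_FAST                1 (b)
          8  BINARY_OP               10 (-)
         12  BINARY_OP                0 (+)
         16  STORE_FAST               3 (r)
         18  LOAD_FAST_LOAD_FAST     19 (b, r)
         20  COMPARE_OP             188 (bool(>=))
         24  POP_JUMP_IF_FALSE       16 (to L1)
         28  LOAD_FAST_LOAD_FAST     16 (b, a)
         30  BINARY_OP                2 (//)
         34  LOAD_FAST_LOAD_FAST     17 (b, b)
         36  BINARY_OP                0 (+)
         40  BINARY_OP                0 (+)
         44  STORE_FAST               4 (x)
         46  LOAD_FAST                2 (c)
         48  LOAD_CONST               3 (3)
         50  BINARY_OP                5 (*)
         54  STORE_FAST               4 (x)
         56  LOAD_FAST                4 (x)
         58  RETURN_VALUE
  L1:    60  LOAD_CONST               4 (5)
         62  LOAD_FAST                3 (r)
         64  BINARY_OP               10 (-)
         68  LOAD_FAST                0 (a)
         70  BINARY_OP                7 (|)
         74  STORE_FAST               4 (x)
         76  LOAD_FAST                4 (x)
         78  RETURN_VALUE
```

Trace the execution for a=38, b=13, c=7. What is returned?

LOAD_CONST → push 4. Stack: [4]
LOAD_CONST → push 2. Stack: [4, 2]
LOAD_FAST b → push 13. Stack: [4, 2, 13]
BINARY_OP - → 2 - 13 = -11. Stack: [4, -11]
BINARY_OP + → 4 + -11 = -7. Stack: [-7]
STORE_FAST r → r=-7. Stack: []
LOAD_FAST_LOAD_FAST b,r → push 13,-7. Stack: [13, -7]
COMPARE_OP bool(>=) → 13 vs -7 = True. Stack: [True]
POP_JUMP_IF_FALSE → pop True; no jump. Stack: []
LOAD_FAST_LOAD_FAST b,a → push 13,38. Stack: [13, 38]
BINARY_OP // → 13 // 38 = 0. Stack: [0]
LOAD_FAST_LOAD_FAST b,b → push 13,13. Stack: [0, 13, 13]
BINARY_OP + → 13 + 13 = 26. Stack: [0, 26]
BINARY_OP + → 0 + 26 = 26. Stack: [26]
STORE_FAST x → x=26. Stack: []
LOAD_FAST c → push 7. Stack: [7]
LOAD_CONST → push 3. Stack: [7, 3]
BINARY_OP * → 7 * 3 = 21. Stack: [21]
STORE_FAST x → x=21. Stack: []
LOAD_FAST x → push 21. Stack: [21]
RETURN_VALUE → return 21.

21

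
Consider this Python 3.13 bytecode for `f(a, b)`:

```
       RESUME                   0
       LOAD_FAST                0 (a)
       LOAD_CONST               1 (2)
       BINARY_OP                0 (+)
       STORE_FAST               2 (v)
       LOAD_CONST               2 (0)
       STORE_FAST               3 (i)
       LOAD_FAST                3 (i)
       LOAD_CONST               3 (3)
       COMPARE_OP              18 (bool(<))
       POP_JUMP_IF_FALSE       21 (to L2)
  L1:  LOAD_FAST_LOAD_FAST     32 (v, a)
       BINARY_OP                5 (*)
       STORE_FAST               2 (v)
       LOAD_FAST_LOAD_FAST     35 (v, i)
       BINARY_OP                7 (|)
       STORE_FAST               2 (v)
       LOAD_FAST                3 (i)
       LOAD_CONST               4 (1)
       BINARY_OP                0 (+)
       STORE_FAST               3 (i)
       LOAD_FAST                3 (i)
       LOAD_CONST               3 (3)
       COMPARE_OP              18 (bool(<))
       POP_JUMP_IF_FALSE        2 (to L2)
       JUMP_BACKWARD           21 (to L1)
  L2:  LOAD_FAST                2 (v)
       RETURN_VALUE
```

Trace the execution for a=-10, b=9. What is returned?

7990

LOAD_FAST a → push -10. Stack: [-10]
LOAD_CONST → push 2. Stack: [-10, 2]
BINARY_OP + → -10 + 2 = -8. Stack: [-8]
STORE_FAST v → v=-8. Stack: []
LOAD_CONST → push 0. Stack: [0]
STORE_FAST i → i=0. Stack: []
LOAD_FAST i → push 0. Stack: [0]
LOAD_CONST → push 3. Stack: [0, 3]
COMPARE_OP bool(<) → 0 vs 3 = True. Stack: [True]
POP_JUMP_IF_FALSE → pop True; no jump. Stack: []
LOAD_FAST_LOAD_FAST v,a → push -8,-10. Stack: [-8, -10]
BINARY_OP * → -8 * -10 = 80. Stack: [80]
STORE_FAST v → v=80. Stack: []
LOAD_FAST_LOAD_FAST v,i → push 80,0. Stack: [80, 0]
BINARY_OP | → 80 | 0 = 80. Stack: [80]
STORE_FAST v → v=80. Stack: []
LOAD_FAST i → push 0. Stack: [0]
LOAD_CONST → push 1. Stack: [0, 1]
BINARY_OP + → 0 + 1 = 1. Stack: [1]
STORE_FAST i → i=1. Stack: []
LOAD_FAST i → push 1. Stack: [1]
LOAD_CONST → push 3. Stack: [1, 3]
COMPARE_OP bool(<) → 1 vs 3 = True. Stack: [True]
POP_JUMP_IF_FALSE → pop True; no jump. Stack: []
LOAD_FAST_LOAD_FAST v,a → push 80,-10. Stack: [80, -10]
BINARY_OP * → 80 * -10 = -800. Stack: [-800]
STORE_FAST v → v=-800. Stack: []
LOAD_FAST_LOAD_FAST v,i → push -800,1. Stack: [-800, 1]
BINARY_OP | → -800 | 1 = -799. Stack: [-799]
STORE_FAST v → v=-799. Stack: []
LOAD_FAST i → push 1. Stack: [1]
LOAD_CONST → push 1. Stack: [1, 1]
BINARY_OP + → 1 + 1 = 2. Stack: [2]
STORE_FAST i → i=2. Stack: []
LOAD_FAST i → push 2. Stack: [2]
LOAD_CONST → push 3. Stack: [2, 3]
COMPARE_OP bool(<) → 2 vs 3 = True. Stack: [True]
POP_JUMP_IF_FALSE → pop True; no jump. Stack: []
LOAD_FAST_LOAD_FAST v,a → push -799,-10. Stack: [-799, -10]
BINARY_OP * → -799 * -10 = 7990. Stack: [7990]
STORE_FAST v → v=7990. Stack: []
LOAD_FAST_LOAD_FAST v,i → push 7990,2. Stack: [7990, 2]
BINARY_OP | → 7990 | 2 = 7990. Stack: [7990]
STORE_FAST v → v=7990. Stack: []
LOAD_FAST i → push 2. Stack: [2]
LOAD_CONST → push 1. Stack: [2, 1]
BINARY_OP + → 2 + 1 = 3. Stack: [3]
STORE_FAST i → i=3. Stack: []
LOAD_FAST i → push 3. Stack: [3]
LOAD_CONST → push 3. Stack: [3, 3]
COMPARE_OP bool(<) → 3 vs 3 = False. Stack: [False]
POP_JUMP_IF_FALSE → pop False; jump. Stack: []
LOAD_FAST v → push 7990. Stack: [7990]
RETURN_VALUE → return 7990.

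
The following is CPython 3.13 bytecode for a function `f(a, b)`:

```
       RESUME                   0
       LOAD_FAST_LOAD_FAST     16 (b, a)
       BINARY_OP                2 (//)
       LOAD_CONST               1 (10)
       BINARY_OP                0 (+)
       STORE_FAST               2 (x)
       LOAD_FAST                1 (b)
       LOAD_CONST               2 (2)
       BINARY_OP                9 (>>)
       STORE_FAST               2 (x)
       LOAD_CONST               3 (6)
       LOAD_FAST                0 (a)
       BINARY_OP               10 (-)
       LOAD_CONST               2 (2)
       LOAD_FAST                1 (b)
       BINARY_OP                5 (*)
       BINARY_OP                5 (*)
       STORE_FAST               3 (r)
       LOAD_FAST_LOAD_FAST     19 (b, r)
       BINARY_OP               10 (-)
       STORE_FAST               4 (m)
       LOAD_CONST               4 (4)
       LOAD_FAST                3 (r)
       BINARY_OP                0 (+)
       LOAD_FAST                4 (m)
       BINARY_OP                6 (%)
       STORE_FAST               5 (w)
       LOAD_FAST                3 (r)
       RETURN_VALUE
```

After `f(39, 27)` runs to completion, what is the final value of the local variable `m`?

LOAD_FAST_LOAD_FAST b,a → push 27,39. Stack: [27, 39]
BINARY_OP // → 27 // 39 = 0. Stack: [0]
LOAD_CONST → push 10. Stack: [0, 10]
BINARY_OP + → 0 + 10 = 10. Stack: [10]
STORE_FAST x → x=10. Stack: []
LOAD_FAST b → push 27. Stack: [27]
LOAD_CONST → push 2. Stack: [27, 2]
BINARY_OP >> → 27 >> 2 = 6. Stack: [6]
STORE_FAST x → x=6. Stack: []
LOAD_CONST → push 6. Stack: [6]
LOAD_FAST a → push 39. Stack: [6, 39]
BINARY_OP - → 6 - 39 = -33. Stack: [-33]
LOAD_CONST → push 2. Stack: [-33, 2]
LOAD_FAST b → push 27. Stack: [-33, 2, 27]
BINARY_OP * → 2 * 27 = 54. Stack: [-33, 54]
BINARY_OP * → -33 * 54 = -1782. Stack: [-1782]
STORE_FAST r → r=-1782. Stack: []
LOAD_FAST_LOAD_FAST b,r → push 27,-1782. Stack: [27, -1782]
BINARY_OP - → 27 - -1782 = 1809. Stack: [1809]
STORE_FAST m → m=1809. Stack: []
LOAD_CONST → push 4. Stack: [4]
LOAD_FAST r → push -1782. Stack: [4, -1782]
BINARY_OP + → 4 + -1782 = -1778. Stack: [-1778]
LOAD_FAST m → push 1809. Stack: [-1778, 1809]
BINARY_OP % → -1778 % 1809 = 31. Stack: [31]
STORE_FAST w → w=31. Stack: []
LOAD_FAST r → push -1782. Stack: [-1782]
RETURN_VALUE → return -1782.

1809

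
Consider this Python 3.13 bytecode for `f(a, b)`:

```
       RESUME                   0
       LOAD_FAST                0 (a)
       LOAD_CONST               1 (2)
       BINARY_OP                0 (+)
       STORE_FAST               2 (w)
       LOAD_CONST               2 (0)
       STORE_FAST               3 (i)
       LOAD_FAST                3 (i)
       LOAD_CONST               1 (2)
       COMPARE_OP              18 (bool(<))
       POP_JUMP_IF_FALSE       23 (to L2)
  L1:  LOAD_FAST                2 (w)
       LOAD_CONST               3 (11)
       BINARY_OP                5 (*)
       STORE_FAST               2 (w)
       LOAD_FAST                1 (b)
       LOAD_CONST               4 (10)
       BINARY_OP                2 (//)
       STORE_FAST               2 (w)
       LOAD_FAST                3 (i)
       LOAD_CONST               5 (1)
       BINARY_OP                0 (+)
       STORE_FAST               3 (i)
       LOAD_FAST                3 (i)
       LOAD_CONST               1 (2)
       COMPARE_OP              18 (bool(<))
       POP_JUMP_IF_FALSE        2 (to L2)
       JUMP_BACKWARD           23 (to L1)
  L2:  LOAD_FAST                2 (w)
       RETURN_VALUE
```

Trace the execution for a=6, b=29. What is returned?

2

LOAD_FAST a → push 6. Stack: [6]
LOAD_CONST → push 2. Stack: [6, 2]
BINARY_OP + → 6 + 2 = 8. Stack: [8]
STORE_FAST w → w=8. Stack: []
LOAD_CONST → push 0. Stack: [0]
STORE_FAST i → i=0. Stack: []
LOAD_FAST i → push 0. Stack: [0]
LOAD_CONST → push 2. Stack: [0, 2]
COMPARE_OP bool(<) → 0 vs 2 = True. Stack: [True]
POP_JUMP_IF_FALSE → pop True; no jump. Stack: []
LOAD_FAST w → push 8. Stack: [8]
LOAD_CONST → push 11. Stack: [8, 11]
BINARY_OP * → 8 * 11 = 88. Stack: [88]
STORE_FAST w → w=88. Stack: []
LOAD_FAST b → push 29. Stack: [29]
LOAD_CONST → push 10. Stack: [29, 10]
BINARY_OP // → 29 // 10 = 2. Stack: [2]
STORE_FAST w → w=2. Stack: []
LOAD_FAST i → push 0. Stack: [0]
LOAD_CONST → push 1. Stack: [0, 1]
BINARY_OP + → 0 + 1 = 1. Stack: [1]
STORE_FAST i → i=1. Stack: []
LOAD_FAST i → push 1. Stack: [1]
LOAD_CONST → push 2. Stack: [1, 2]
COMPARE_OP bool(<) → 1 vs 2 = True. Stack: [True]
POP_JUMP_IF_FALSE → pop True; no jump. Stack: []
LOAD_FAST w → push 2. Stack: [2]
LOAD_CONST → push 11. Stack: [2, 11]
BINARY_OP * → 2 * 11 = 22. Stack: [22]
STORE_FAST w → w=22. Stack: []
LOAD_FAST b → push 29. Stack: [29]
LOAD_CONST → push 10. Stack: [29, 10]
BINARY_OP // → 29 // 10 = 2. Stack: [2]
STORE_FAST w → w=2. Stack: []
LOAD_FAST i → push 1. Stack: [1]
LOAD_CONST → push 1. Stack: [1, 1]
BINARY_OP + → 1 + 1 = 2. Stack: [2]
STORE_FAST i → i=2. Stack: []
LOAD_FAST i → push 2. Stack: [2]
LOAD_CONST → push 2. Stack: [2, 2]
COMPARE_OP bool(<) → 2 vs 2 = False. Stack: [False]
POP_JUMP_IF_FALSE → pop False; jump. Stack: []
LOAD_FAST w → push 2. Stack: [2]
RETURN_VALUE → return 2.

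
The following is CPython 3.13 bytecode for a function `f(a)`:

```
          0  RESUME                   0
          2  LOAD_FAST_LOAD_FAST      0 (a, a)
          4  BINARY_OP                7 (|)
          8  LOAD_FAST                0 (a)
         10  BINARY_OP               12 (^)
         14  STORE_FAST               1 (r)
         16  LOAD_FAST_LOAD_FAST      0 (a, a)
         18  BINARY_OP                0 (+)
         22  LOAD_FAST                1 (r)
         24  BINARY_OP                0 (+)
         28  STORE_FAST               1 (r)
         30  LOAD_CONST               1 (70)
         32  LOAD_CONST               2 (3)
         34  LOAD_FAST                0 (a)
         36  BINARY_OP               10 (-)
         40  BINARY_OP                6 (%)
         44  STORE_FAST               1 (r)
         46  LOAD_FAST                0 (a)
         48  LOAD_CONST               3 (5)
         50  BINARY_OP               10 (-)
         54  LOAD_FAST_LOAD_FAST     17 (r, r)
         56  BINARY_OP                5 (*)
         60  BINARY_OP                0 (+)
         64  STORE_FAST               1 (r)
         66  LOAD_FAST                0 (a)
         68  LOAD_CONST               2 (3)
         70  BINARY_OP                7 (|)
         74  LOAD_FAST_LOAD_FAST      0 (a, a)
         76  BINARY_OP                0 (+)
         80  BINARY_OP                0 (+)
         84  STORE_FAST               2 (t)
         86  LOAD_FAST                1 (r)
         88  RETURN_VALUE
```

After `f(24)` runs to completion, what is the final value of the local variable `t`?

LOAD_FAST_LOAD_FAST a,a → push 24,24. Stack: [24, 24]
BINARY_OP | → 24 | 24 = 24. Stack: [24]
LOAD_FAST a → push 24. Stack: [24, 24]
BINARY_OP ^ → 24 ^ 24 = 0. Stack: [0]
STORE_FAST r → r=0. Stack: []
LOAD_FAST_LOAD_FAST a,a → push 24,24. Stack: [24, 24]
BINARY_OP + → 24 + 24 = 48. Stack: [48]
LOAD_FAST r → push 0. Stack: [48, 0]
BINARY_OP + → 48 + 0 = 48. Stack: [48]
STORE_FAST r → r=48. Stack: []
LOAD_CONST → push 70. Stack: [70]
LOAD_CONST → push 3. Stack: [70, 3]
LOAD_FAST a → push 24. Stack: [70, 3, 24]
BINARY_OP - → 3 - 24 = -21. Stack: [70, -21]
BINARY_OP % → 70 % -21 = -14. Stack: [-14]
STORE_FAST r → r=-14. Stack: []
LOAD_FAST a → push 24. Stack: [24]
LOAD_CONST → push 5. Stack: [24, 5]
BINARY_OP - → 24 - 5 = 19. Stack: [19]
LOAD_FAST_LOAD_FAST r,r → push -14,-14. Stack: [19, -14, -14]
BINARY_OP * → -14 * -14 = 196. Stack: [19, 196]
BINARY_OP + → 19 + 196 = 215. Stack: [215]
STORE_FAST r → r=215. Stack: []
LOAD_FAST a → push 24. Stack: [24]
LOAD_CONST → push 3. Stack: [24, 3]
BINARY_OP | → 24 | 3 = 27. Stack: [27]
LOAD_FAST_LOAD_FAST a,a → push 24,24. Stack: [27, 24, 24]
BINARY_OP + → 24 + 24 = 48. Stack: [27, 48]
BINARY_OP + → 27 + 48 = 75. Stack: [75]
STORE_FAST t → t=75. Stack: []
LOAD_FAST r → push 215. Stack: [215]
RETURN_VALUE → return 215.

75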